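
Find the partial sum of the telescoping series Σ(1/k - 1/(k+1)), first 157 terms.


Telescoping: adjacent terms cancel.
= 1/1 - 1/158
= 1 - 1/158 = 157/158

Sum = 157/158


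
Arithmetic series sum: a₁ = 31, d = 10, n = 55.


aₙ = 31 + (55-1)×10 = 571
Sₙ = n(a₁+aₙ)/2 = 55×(31+571)/2
= 55×602/2 = 16555

S_55 = 16555


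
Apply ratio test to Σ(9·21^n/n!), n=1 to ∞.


aₙ = 9·21^n/n!
a_{n+1}/aₙ = 21^(n+1)/(n+1)! × n!/21^n  (constant 9 cancels)
= 21/(n+1)
L = lim(n→∞) 21/(n+1) = 0
L < 1 → series CONVERGES

Converges (ratio test: L = 0 < 1)


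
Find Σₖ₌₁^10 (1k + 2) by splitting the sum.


Σ(1k+2) = 1·Σk + 2·n
= 1·55 + 2·10
= 55 + 20 = 75

Σ = 75


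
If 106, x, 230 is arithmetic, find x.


AM = (106 + 230)/2 = 336/2 = 168

AM = 168


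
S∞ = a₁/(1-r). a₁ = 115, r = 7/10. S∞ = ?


S∞ = a₁/(1-r) = 115/(1 - 7/10)
= 115/(3/10)
= 1150/3

S∞ = 1150/3


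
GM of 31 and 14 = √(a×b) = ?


GM = √(31×14) = √434 = 20.8327

GM = 20.8327


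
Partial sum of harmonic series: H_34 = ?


H_34 = 1/1 + 1/2 + 1/3 + ... + 1/34
= 54062195834749/13127595717600
≈ 4.1182

H_34 = 54062195834749/13127595717600 ≈ 4.1182


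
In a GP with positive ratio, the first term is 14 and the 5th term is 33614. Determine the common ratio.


r^(n-1) = aₙ/a₁
r^4 = 33614/14 = 2401
r = 2401^(1/4)
= ±7; taking r > 0 gives r = 7

r = 7


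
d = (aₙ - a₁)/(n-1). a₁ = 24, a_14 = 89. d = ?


d = (aₙ - a₁)/(n-1)
= (89 - 24)/(14-1)
= 65/13 = 5

d = 5


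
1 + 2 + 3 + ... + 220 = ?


n(n+1)/2 = 220×221/2 = 48620/2 = 24310

Σk = 24310


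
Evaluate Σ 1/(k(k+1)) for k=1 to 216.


1/(k(k+1)) = 1/k - 1/(k+1) (partial fractions)
Telescoping: Σ = 1 - 1/217 = 216/217

Sum = 216/217


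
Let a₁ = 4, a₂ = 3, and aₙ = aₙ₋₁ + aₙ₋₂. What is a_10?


Computing iteratively: 4, 3, 7, 10, 17, 27, 44, 71, 115, 186
a_10 = 186

a_10 = 186


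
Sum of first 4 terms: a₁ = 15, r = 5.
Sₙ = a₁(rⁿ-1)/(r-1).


Sₙ = 15×(5^4 - 1)/(5 - 1)
= 15×(625 - 1)/4
= 15×624/4
= 2340

S_4 = 2340


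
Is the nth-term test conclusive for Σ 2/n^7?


lim(n→∞) 2/n^7 = 0
lim aₙ = 0 → nth-term test is INCONCLUSIVE
(Need other tests; this is actually a convergent p-series with p=7 > 1)

Inconclusive (lim aₙ = 0; need another test)


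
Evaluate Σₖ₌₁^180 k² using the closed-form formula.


n = 180
n(n+1)(2n+1)/6 = 180×181×361/6
= 11761380/6 = 1960230

Σk² = 1960230


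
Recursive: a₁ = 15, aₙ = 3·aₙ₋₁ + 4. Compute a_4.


Computing step by step:
a_1 = 15
a_2 = 49
a_3 = 151
a_4 = 457


a_4 = 457


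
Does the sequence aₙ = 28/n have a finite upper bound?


a₁ = 28, a₂ = 28/2, a₃ = 28/3, ...
0 < aₙ ≤ 28 for all n ≥ 1
Lower bound: 0, Upper bound: 28
The sequence IS bounded

Bounded (0 < aₙ ≤ 28)


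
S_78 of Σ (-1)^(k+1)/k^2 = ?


S = 1 - 1/4 + 1/9 - 1/16 + 1/25 - 1/36 + 1/49 - 1/64 ± ...
= 0.8224
(Full series converges to +π²/12 ≈ +0.8225)

S_78 = 0.8224


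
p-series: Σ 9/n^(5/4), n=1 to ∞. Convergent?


p-series test: Σ c/n^p converges if p > 1, diverges if p ≤ 1 (constant c > 0 doesn't affect convergence).
p = 5/4
5/4 > 1 → CONVERGES

Converges (p = 5/4 > 1)


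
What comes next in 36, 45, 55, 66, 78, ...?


Pattern: triangular numbers: n(n+1)/2
Terms: 36, 45, 55, 66, 78
Next term = 91

Next term = 91


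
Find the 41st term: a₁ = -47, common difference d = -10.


aₙ = a₁ + (n-1)d
= -47 + (41-1)×-10
= -47 - 400
= -447

a_41 = -447


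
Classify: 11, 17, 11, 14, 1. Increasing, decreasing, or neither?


Differences: 6, -6, 3, -13
Difference at position 1 is +6 (> 0) but position 2 is -6 (< 0) — sequence both rises and falls
→ NOT monotonic

Not monotonic


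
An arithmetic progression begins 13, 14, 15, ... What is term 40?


aₙ = a₁ + (n-1)d
= 13 + (40-1)×1
= 13 + 39
= 52

a_40 = 52


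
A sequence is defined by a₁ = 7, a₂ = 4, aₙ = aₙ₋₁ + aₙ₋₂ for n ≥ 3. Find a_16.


Computing iteratively: 7, 4, 11, 15, 26, 41, 67, 108, 175, 283, 458, 741, ...
a_16 = 5079

a_16 = 5079


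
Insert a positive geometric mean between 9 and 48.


GM = √(9×48) = √432 = 20.7846

GM = 20.7846


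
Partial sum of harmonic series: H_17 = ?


H_17 = 1/1 + 1/2 + 1/3 + ... + 1/17
= 42142223/12252240
≈ 3.4396

H_17 = 42142223/12252240 ≈ 3.4396


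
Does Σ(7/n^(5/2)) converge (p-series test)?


p-series test: Σ c/n^p converges if p > 1, diverges if p ≤ 1 (constant c > 0 doesn't affect convergence).
p = 5/2
5/2 > 1 → CONVERGES

Converges (p = 5/2 > 1)


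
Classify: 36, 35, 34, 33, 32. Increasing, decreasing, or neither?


Differences: -1, -1, -1, -1
All differences < 0 → strictly DECREASING

Monotonically decreasing


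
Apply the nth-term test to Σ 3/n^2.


lim(n→∞) 3/n^2 = 0
lim aₙ = 0 → nth-term test is INCONCLUSIVE
(Need other tests; this is actually a convergent p-series with p=2 > 1)

Inconclusive (lim aₙ = 0; need another test)


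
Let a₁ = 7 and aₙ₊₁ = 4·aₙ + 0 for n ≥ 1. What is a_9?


Computing step by step:
a_1 = 7
a_2 = 28
a_3 = 112
a_4 = 448
a_5 = 1792
a_6 = 7168
a_7 = 28672
a_8 = 114688
a_9 = 458752


a_9 = 458752


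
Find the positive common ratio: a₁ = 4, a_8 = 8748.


r^(n-1) = aₙ/a₁
r^7 = 8748/4 = 2187
r = 2187^(1/7)
= 3

r = 3


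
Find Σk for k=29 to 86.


Σₖ₌29^86 k = Σₖ₌₁^86 k − Σₖ₌₁^28 k
= 86·87/2 − 28·29/2
= 3741 − 406 = 3335

Σk = 3335


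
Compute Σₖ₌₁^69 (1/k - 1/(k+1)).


Telescoping: adjacent terms cancel.
= 1/1 - 1/70
= 1 - 1/70 = 69/70

Sum = 69/70


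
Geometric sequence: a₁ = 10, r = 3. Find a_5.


aₙ = a₁·r^(n-1)
= 10×3^4
= 10×81
= 810

a_5 = 810


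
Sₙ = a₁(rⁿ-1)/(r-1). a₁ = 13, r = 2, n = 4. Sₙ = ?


Sₙ = 13×(2^4 - 1)/(2 - 1)
= 13×(16 - 1)/1
= 13×15/1
= 195

S_4 = 195


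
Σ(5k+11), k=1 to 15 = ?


Σ(5k+11) = 5·Σk + 11·n
= 5·120 + 11·15
= 600 + 165 = 765

Σ = 765


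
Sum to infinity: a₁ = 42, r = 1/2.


S∞ = a₁/(1-r) = 42/(1 - 1/2)
= 42/(1/2)
= 84

S∞ = 84


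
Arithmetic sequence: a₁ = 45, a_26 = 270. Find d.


d = (aₙ - a₁)/(n-1)
= (270 - 45)/(26-1)
= 225/25 = 9

d = 9


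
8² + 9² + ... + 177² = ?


Σₖ₌8^177 k² = Σₖ₌₁^177 k² − Σₖ₌₁^7 k²
= 177·178·355/6 − 7·8·15/6
= 1864105 − 140 = 1863965

Σk² = 1863965


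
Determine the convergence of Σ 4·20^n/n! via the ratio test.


aₙ = 4·20^n/n!
a_{n+1}/aₙ = 20^(n+1)/(n+1)! × n!/20^n  (constant 4 cancels)
= 20/(n+1)
L = lim(n→∞) 20/(n+1) = 0
L < 1 → series CONVERGES

Converges (ratio test: L = 0 < 1)


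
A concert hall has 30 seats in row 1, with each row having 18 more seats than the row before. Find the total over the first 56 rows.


aₙ = 30 + (56-1)×18 = 1020
Sₙ = n(a₁+aₙ)/2 = 56×(30+1020)/2
= 56×1050/2 = 29400

S_56 = 29400


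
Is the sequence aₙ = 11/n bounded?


a₁ = 11, a₂ = 11/2, a₃ = 11/3, ...
0 < aₙ ≤ 11 for all n ≥ 1
Lower bound: 0, Upper bound: 11
The sequence IS bounded

Bounded (0 < aₙ ≤ 11)


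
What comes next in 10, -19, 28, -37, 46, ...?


Pattern: alternating sign, magnitude arithmetic (d=9)
Terms: 10, -19, 28, -37, 46
Next term = -55

Next term = -55


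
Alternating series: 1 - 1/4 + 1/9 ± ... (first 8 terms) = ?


S = 1 - 1/4 + 1/9 - 1/16 + 1/25 - 1/36 + 1/49 - 1/64
= 0.8156
(Full series converges to +π²/12 ≈ +0.8225)

S_8 = 0.8156


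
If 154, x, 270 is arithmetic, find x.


AM = (154 + 270)/2 = 424/2 = 212

AM = 212


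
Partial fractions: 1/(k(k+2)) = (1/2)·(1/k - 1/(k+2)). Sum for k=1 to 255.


1/(k(k+2)) = (1/2)·(1/k - 1/(k+2)) (partial fractions)
Telescoping: Σ = (1/2)·(1 + 1/2 - 1/256 - 1/257) = 98175/131584

Sum = 98175/131584


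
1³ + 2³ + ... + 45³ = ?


n(n+1)/2 = 45×46/2 = 1035
Σk³ = 1035² = 1071225

Σk³ = 1071225


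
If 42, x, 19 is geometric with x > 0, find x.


GM = √(42×19) = √798 = 28.2489

GM = 28.2489


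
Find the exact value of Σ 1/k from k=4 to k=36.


Σₖ₌4^36 1/k = 1/4 + 1/5 + 1/6 + ... + 1/36
= 30734666619109/13127595717600
≈ 2.3412

Sum = 30734666619109/13127595717600 ≈ 2.3412


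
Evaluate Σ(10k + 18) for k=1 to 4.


Σ(10k+18) = 10·Σk + 18·n
= 10·10 + 18·4
= 100 + 72 = 172

Σ = 172


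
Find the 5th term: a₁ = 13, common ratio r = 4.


aₙ = a₁·r^(n-1)
= 13×4^4
= 13×256
= 3328

a_5 = 3328


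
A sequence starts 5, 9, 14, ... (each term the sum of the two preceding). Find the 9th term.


Computing iteratively: 5, 9, 14, 23, 37, 60, 97, 157, 254
a_9 = 254

a_9 = 254


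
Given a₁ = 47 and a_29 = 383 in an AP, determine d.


d = (aₙ - a₁)/(n-1)
= (383 - 47)/(29-1)
= 336/28 = 12

d = 12


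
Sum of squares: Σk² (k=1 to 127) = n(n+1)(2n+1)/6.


n = 127
n(n+1)(2n+1)/6 = 127×128×255/6
= 4145280/6 = 690880

Σk² = 690880


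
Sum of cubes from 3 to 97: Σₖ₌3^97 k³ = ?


Σₖ₌3^97 k³ = [97·98/2]² − [2·3/2]²
= 22591009 − 9 = 22591000

Σk³ = 22591000


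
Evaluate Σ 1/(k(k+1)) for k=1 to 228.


1/(k(k+1)) = 1/k - 1/(k+1) (partial fractions)
Telescoping: Σ = 1 - 1/229 = 228/229

Sum = 228/229


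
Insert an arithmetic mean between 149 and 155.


AM = (149 + 155)/2 = 304/2 = 152

AM = 152


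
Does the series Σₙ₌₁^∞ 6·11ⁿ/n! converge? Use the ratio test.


aₙ = 6·11^n/n!
a_{n+1}/aₙ = 11^(n+1)/(n+1)! × n!/11^n  (constant 6 cancels)
= 11/(n+1)
L = lim(n→∞) 11/(n+1) = 0
L < 1 → series CONVERGES

Converges (ratio test: L = 0 < 1)


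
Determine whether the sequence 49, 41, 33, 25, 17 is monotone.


Differences: -8, -8, -8, -8
All differences < 0 → strictly DECREASING

Monotonically decreasing


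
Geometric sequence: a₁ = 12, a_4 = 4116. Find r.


r^(n-1) = aₙ/a₁
r^3 = 4116/12 = 343
r = 343^(1/3)
= 7

r = 7


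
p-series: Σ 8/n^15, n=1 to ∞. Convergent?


p-series test: Σ c/n^p converges if p > 1, diverges if p ≤ 1 (constant c > 0 doesn't affect convergence).
p = 15
15 > 1 → CONVERGES

Converges (p = 15 > 1)


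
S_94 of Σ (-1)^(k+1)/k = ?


S = 1 - 1/2 + 1/3 - 1/4 + 1/5 - 1/6 + 1/7 - 1/8 ± ...
= 0.6879
(Full series converges to +ln(2) ≈ +0.6931)

S_94 = 0.6879


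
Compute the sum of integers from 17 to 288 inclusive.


Σₖ₌17^288 k = Σₖ₌₁^288 k − Σₖ₌₁^16 k
= 288·289/2 − 16·17/2
= 41616 − 136 = 41480

Σk = 41480


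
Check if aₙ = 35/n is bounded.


a₁ = 35, a₂ = 35/2, a₃ = 35/3, ...
0 < aₙ ≤ 35 for all n ≥ 1
Lower bound: 0, Upper bound: 35
The sequence IS bounded

Bounded (0 < aₙ ≤ 35)


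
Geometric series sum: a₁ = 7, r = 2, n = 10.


Sₙ = 7×(2^10 - 1)/(2 - 1)
= 7×(1024 - 1)/1
= 7×1023/1
= 7161

S_10 = 7161


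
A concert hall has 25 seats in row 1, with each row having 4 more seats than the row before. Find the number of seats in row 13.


aₙ = a₁ + (n-1)d
= 25 + (13-1)×4
= 25 + 48
= 73

a_13 = 73


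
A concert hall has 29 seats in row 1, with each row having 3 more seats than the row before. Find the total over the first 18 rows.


aₙ = 29 + (18-1)×3 = 80
Sₙ = n(a₁+aₙ)/2 = 18×(29+80)/2
= 18×109/2 = 981

S_18 = 981


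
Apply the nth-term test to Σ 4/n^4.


lim(n→∞) 4/n^4 = 0
lim aₙ = 0 → nth-term test is INCONCLUSIVE
(Need other tests; this is actually a convergent p-series with p=4 > 1)

Inconclusive (lim aₙ = 0; need another test)


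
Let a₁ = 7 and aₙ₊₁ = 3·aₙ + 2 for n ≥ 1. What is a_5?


Computing step by step:
a_1 = 7
a_2 = 23
a_3 = 71
a_4 = 215
a_5 = 647


a_5 = 647


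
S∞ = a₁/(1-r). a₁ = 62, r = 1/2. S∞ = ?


S∞ = a₁/(1-r) = 62/(1 - 1/2)
= 62/(1/2)
= 124

S∞ = 124


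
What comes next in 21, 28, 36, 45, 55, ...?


Pattern: triangular numbers: n(n+1)/2
Terms: 21, 28, 36, 45, 55
Next term = 66

Next term = 66


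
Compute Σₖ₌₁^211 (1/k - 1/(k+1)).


Telescoping: adjacent terms cancel.
= 1/1 - 1/212
= 1 - 1/212 = 211/212

Sum = 211/212


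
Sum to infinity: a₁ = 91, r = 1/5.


S∞ = a₁/(1-r) = 91/(1 - 1/5)
= 91/(4/5)
= 455/4

S∞ = 455/4


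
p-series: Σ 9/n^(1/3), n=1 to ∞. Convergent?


p-series test: Σ c/n^p converges if p > 1, diverges if p ≤ 1 (constant c > 0 doesn't affect convergence).
p = 1/3
1/3 ≤ 1 → DIVERGES

Diverges (p = 1/3 ≤ 1)


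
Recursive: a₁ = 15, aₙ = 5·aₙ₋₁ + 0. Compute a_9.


Computing step by step:
a_1 = 15
a_2 = 75
a_3 = 375
a_4 = 1875
a_5 = 9375
a_6 = 46875
a_7 = 234375
a_8 = 1171875
a_9 = 5859375


a_9 = 5859375


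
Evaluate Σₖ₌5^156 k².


Σₖ₌5^156 k² = Σₖ₌₁^156 k² − Σₖ₌₁^4 k²
= 156·157·313/6 − 4·5·9/6
= 1277666 − 30 = 1277636

Σk² = 1277636


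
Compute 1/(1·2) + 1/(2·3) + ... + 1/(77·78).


1/(k(k+1)) = 1/k - 1/(k+1) (partial fractions)
Telescoping: Σ = 1 - 1/78 = 77/78

Sum = 77/78


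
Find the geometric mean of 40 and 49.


GM = √(40×49) = √1960 = 44.2719

GM = 44.2719


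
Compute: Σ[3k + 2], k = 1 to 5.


Σ(3k+2) = 3·Σk + 2·n
= 3·15 + 2·5
= 45 + 10 = 55

Σ = 55


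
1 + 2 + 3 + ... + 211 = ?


n(n+1)/2 = 211×212/2 = 44732/2 = 22366

Σk = 22366


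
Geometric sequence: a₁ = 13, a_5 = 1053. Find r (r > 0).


r^(n-1) = aₙ/a₁
r^4 = 1053/13 = 81
r = 81^(1/4)
= ±3; taking r > 0 gives r = 3

r = 3


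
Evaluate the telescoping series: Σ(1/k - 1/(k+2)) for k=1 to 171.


Telescoping with gap 2: two head and two tail terms survive.
= (1 + 1/2) - (1/172 + 1/173)
= 3/2 - 1/172 - 1/173 = 44289/29756

Sum = 44289/29756


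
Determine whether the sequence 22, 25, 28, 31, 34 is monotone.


Differences: 3, 3, 3, 3
All differences > 0 → strictly INCREASING

Monotonically increasing


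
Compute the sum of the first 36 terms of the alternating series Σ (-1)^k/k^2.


S = -1 + 1/4 - 1/9 + 1/16 - 1/25 + 1/36 - 1/49 + 1/64 ± ...
= -0.8221
(Full series converges to -π²/12 ≈ -0.8225)

S_36 = -0.8221


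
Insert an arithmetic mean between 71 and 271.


AM = (71 + 271)/2 = 342/2 = 171

AM = 171


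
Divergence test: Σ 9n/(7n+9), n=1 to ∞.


lim(n→∞) 9n/(7n+9) = 9/7 = 9/7  (divide numerator and denominator by n)
lim aₙ = 9/7 ≠ 0 → series DIVERGES

Diverges (lim aₙ = 9/7 ≠ 0)


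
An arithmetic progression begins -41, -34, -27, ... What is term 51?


aₙ = a₁ + (n-1)d
= -41 + (51-1)×7
= -41 + 350
= 309

a_51 = 309


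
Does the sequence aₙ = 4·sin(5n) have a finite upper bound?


For all n, -1 ≤ sin(5n) ≤ 1, so -4 ≤ 4·sin(5n) ≤ 4
Lower bound: -4, Upper bound: 4
The sequence IS bounded

Bounded (-4 ≤ aₙ ≤ 4)


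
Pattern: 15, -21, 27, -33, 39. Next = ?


Pattern: alternating sign, magnitude arithmetic (d=6)
Terms: 15, -21, 27, -33, 39
Next term = -45

Next term = -45


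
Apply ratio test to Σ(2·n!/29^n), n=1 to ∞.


aₙ = 2·n!/29^n
a_{n+1}/aₙ = (n+1)!/29^(n+1) × 29^n/n!  (constant 2 cancels)
= (n+1)/29
L = lim(n→∞) (n+1)/29 = ∞
L > 1 → series DIVERGES

Diverges (ratio test: L = ∞ > 1)


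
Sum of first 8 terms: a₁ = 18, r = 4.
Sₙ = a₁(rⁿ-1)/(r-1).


Sₙ = 18×(4^8 - 1)/(4 - 1)
= 18×(65536 - 1)/3
= 18×65535/3
= 393210

S_8 = 393210


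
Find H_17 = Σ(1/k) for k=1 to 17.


H_17 = 1/1 + 1/2 + 1/3 + ... + 1/17
= 42142223/12252240
≈ 3.4396

H_17 = 42142223/12252240 ≈ 3.4396


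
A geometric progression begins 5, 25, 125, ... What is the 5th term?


aₙ = a₁·r^(n-1)
= 5×5^4
= 5×625
= 3125

a_5 = 3125


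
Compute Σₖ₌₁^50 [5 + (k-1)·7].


aₙ = 5 + (50-1)×7 = 348
Sₙ = n(a₁+aₙ)/2 = 50×(5+348)/2
= 50×353/2 = 8825

S_50 = 8825


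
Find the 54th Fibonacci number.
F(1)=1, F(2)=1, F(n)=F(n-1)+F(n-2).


Fibonacci sequence: 1, 1, 2, 3, 5, 8, 13, 21, 34, 55, 89, ...
F(54) = 86267571272

F(54) = 86267571272


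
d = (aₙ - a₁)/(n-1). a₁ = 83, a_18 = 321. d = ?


d = (aₙ - a₁)/(n-1)
= (321 - 83)/(18-1)
= 238/17 = 14

d = 14


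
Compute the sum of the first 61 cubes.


n(n+1)/2 = 61×62/2 = 1891
Σk³ = 1891² = 3575881

Σk³ = 3575881


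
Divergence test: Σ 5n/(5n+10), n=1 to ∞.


lim(n→∞) 5n/(5n+10) = 5/5 = 1  (divide numerator and denominator by n)
lim aₙ = 1 ≠ 0 → series DIVERGES

Diverges (lim aₙ = 1 ≠ 0)


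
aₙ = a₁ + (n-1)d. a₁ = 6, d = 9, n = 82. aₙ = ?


aₙ = a₁ + (n-1)d
= 6 + (82-1)×9
= 6 + 729
= 735

a_82 = 735


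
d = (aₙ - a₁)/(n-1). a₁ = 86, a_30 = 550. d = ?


d = (aₙ - a₁)/(n-1)
= (550 - 86)/(30-1)
= 464/29 = 16

d = 16


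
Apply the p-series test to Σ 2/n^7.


p-series test: Σ c/n^p converges if p > 1, diverges if p ≤ 1 (constant c > 0 doesn't affect convergence).
p = 7
7 > 1 → CONVERGES

Converges (p = 7 > 1)


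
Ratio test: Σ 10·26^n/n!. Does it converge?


aₙ = 10·26^n/n!
a_{n+1}/aₙ = 26^(n+1)/(n+1)! × n!/26^n  (constant 10 cancels)
= 26/(n+1)
L = lim(n→∞) 26/(n+1) = 0
L < 1 → series CONVERGES

Converges (ratio test: L = 0 < 1)


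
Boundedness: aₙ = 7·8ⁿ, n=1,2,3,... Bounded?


aₙ = 7·8ⁿ → as n→∞, aₙ→∞ (since base 8 > 1)
No finite upper bound exists
The sequence is UNBOUNDED

Unbounded (aₙ → ∞ as n → ∞)


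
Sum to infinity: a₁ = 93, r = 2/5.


S∞ = a₁/(1-r) = 93/(1 - 2/5)
= 93/(3/5)
= 155

S∞ = 155


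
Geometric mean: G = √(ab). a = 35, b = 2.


GM = √(35×2) = √70 = 8.3666

GM = 8.3666


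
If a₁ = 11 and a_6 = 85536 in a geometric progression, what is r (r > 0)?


r^(n-1) = aₙ/a₁
r^5 = 85536/11 = 7776
r = 7776^(1/5)
= 6

r = 6


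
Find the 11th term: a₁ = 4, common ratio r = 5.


aₙ = a₁·r^(n-1)
= 4×5^10
= 4×9765625
= 39062500

a_11 = 39062500


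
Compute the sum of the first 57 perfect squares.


n = 57
n(n+1)(2n+1)/6 = 57×58×115/6
= 380190/6 = 63365

Σk² = 63365


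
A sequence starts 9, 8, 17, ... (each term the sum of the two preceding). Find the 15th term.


Computing iteratively: 9, 8, 17, 25, 42, 67, 109, 176, 285, 461, 746, 1207, ...
a_15 = 5113

a_15 = 5113


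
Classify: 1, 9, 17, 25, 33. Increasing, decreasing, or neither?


Differences: 8, 8, 8, 8
All differences > 0 → strictly INCREASING

Monotonically increasing


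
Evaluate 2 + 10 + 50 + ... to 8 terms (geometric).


Sₙ = 2×(5^8 - 1)/(5 - 1)
= 2×(390625 - 1)/4
= 2×390624/4
= 195312

S_8 = 195312


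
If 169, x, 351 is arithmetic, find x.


AM = (169 + 351)/2 = 520/2 = 260

AM = 260


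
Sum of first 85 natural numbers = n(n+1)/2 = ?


n(n+1)/2 = 85×86/2 = 7310/2 = 3655

Σk = 3655


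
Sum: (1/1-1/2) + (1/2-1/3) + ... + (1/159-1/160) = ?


Telescoping: adjacent terms cancel.
= 1/1 - 1/160
= 1 - 1/160 = 159/160

Sum = 159/160


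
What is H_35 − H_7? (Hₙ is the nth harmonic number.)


Σₖ₌8^35 1/k = 1/8 + 1/9 + 1/10 + ... + 1/35
= 2914184239027/1875370816800
≈ 1.5539

Sum = 2914184239027/1875370816800 ≈ 1.5539


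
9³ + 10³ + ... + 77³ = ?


Σₖ₌9^77 k³ = [77·78/2]² − [8·9/2]²
= 9018009 − 1296 = 9016713

Σk³ = 9016713


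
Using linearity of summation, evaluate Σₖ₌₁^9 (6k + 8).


Σ(6k+8) = 6·Σk + 8·n
= 6·45 + 8·9
= 270 + 72 = 342

Σ = 342


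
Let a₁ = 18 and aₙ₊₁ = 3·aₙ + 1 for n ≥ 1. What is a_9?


Computing step by step:
a_1 = 18
a_2 = 55
a_3 = 166
a_4 = 499
a_5 = 1498
a_6 = 4495
a_7 = 13486
a_8 = 40459
a_9 = 121378


a_9 = 121378


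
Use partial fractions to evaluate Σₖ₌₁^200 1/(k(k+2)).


1/(k(k+2)) = (1/2)·(1/k - 1/(k+2)) (partial fractions)
Telescoping: Σ = (1/2)·(1 + 1/2 - 1/201 - 1/202) = 15125/20301

Sum = 15125/20301


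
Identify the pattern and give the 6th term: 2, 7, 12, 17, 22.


Pattern: arithmetic (d=5)
Terms: 2, 7, 12, 17, 22
Next term = 27

Next term = 27


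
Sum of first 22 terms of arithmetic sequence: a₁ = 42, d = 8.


aₙ = 42 + (22-1)×8 = 210
Sₙ = n(a₁+aₙ)/2 = 22×(42+210)/2
= 22×252/2 = 2772

S_22 = 2772


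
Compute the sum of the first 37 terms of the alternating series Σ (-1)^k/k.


S = -1 + 1/2 - 1/3 + 1/4 - 1/5 + 1/6 - 1/7 + 1/8 ± ...
= -0.7065
(Full series converges to -ln(2) ≈ -0.6931)

S_37 = -0.7065


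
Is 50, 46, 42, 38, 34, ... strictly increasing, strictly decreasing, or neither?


Differences: -4, -4, -4, -4
All differences < 0 → strictly DECREASING

Monotonically decreasing


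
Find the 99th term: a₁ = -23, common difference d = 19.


aₙ = a₁ + (n-1)d
= -23 + (99-1)×19
= -23 + 1862
= 1839

a_99 = 1839


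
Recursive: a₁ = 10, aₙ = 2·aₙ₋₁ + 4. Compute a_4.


Computing step by step:
a_1 = 10
a_2 = 24
a_3 = 52
a_4 = 108


a_4 = 108


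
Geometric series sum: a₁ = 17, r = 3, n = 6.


Sₙ = 17×(3^6 - 1)/(3 - 1)
= 17×(729 - 1)/2
= 17×728/2
= 6188

S_6 = 6188


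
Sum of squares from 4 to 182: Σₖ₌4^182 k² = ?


Σₖ₌4^182 k² = Σₖ₌₁^182 k² − Σₖ₌₁^3 k²
= 182·183·365/6 − 3·4·7/6
= 2026115 − 14 = 2026101

Σk² = 2026101


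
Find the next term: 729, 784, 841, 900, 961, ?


Pattern: perfect squares: n²
Terms: 729, 784, 841, 900, 961
Next term = 1024

Next term = 1024


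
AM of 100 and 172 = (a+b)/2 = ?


AM = (100 + 172)/2 = 272/2 = 136

AM = 136


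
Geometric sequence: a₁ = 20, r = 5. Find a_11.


aₙ = a₁·r^(n-1)
= 20×5^10
= 20×9765625
= 195312500

a_11 = 195312500


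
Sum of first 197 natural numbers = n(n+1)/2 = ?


n(n+1)/2 = 197×198/2 = 39006/2 = 19503

Σk = 19503


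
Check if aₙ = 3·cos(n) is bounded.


For all n, -1 ≤ cos(n) ≤ 1, so -3 ≤ 3·cos(n) ≤ 3
Lower bound: -3, Upper bound: 3
The sequence IS bounded

Bounded (-3 ≤ aₙ ≤ 3)


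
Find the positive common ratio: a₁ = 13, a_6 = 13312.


r^(n-1) = aₙ/a₁
r^5 = 13312/13 = 1024
r = 1024^(1/5)
= 4

r = 4


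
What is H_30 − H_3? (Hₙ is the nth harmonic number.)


Σₖ₌4^30 1/k = 1/4 + 1/5 + 1/6 + ... + 1/30
= 5034685298347/2329089562800
≈ 2.1617

Sum = 5034685298347/2329089562800 ≈ 2.1617


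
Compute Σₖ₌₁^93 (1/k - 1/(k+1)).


Telescoping: adjacent terms cancel.
= 1/1 - 1/94
= 1 - 1/94 = 93/94

Sum = 93/94


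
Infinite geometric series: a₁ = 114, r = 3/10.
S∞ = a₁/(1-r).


S∞ = a₁/(1-r) = 114/(1 - 3/10)
= 114/(7/10)
= 1140/7

S∞ = 1140/7


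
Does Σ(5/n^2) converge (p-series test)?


p-series test: Σ c/n^p converges if p > 1, diverges if p ≤ 1 (constant c > 0 doesn't affect convergence).
p = 2
2 > 1 → CONVERGES

Converges (p = 2 > 1)


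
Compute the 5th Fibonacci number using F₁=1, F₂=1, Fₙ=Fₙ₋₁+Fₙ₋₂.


Fibonacci sequence: 1, 1, 2, 3, 5
F(5) = 5

F(5) = 5


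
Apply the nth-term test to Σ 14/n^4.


lim(n→∞) 14/n^4 = 0
lim aₙ = 0 → nth-term test is INCONCLUSIVE
(Need other tests; this is actually a convergent p-series with p=4 > 1)

Inconclusive (lim aₙ = 0; need another test)


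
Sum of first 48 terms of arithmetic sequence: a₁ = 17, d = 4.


aₙ = 17 + (48-1)×4 = 205
Sₙ = n(a₁+aₙ)/2 = 48×(17+205)/2
= 48×222/2 = 5328

S_48 = 5328


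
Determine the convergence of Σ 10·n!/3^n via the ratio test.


aₙ = 10·n!/3^n
a_{n+1}/aₙ = (n+1)!/3^(n+1) × 3^n/n!  (constant 10 cancels)
= (n+1)/3
L = lim(n→∞) (n+1)/3 = ∞
L > 1 → series DIVERGES

Diverges (ratio test: L = ∞ > 1)


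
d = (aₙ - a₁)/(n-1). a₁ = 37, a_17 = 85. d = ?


d = (aₙ - a₁)/(n-1)
= (85 - 37)/(17-1)
= 48/16 = 3

d = 3


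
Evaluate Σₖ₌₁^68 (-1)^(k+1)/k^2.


S = 1 - 1/4 + 1/9 - 1/16 + 1/25 - 1/36 + 1/49 - 1/64 ± ...
= 0.8224
(Full series converges to +π²/12 ≈ +0.8225)

S_68 = 0.8224


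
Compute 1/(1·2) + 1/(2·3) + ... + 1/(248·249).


1/(k(k+1)) = 1/k - 1/(k+1) (partial fractions)
Telescoping: Σ = 1 - 1/249 = 248/249

Sum = 248/249


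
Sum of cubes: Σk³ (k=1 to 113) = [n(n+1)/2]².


n(n+1)/2 = 113×114/2 = 6441
Σk³ = 6441² = 41486481

Σk³ = 41486481


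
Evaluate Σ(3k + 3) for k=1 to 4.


Σ(3k+3) = 3·Σk + 3·n
= 3·10 + 3·4
= 30 + 12 = 42

Σ = 42


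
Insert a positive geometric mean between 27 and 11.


GM = √(27×11) = √297 = 17.2337

GM = 17.2337


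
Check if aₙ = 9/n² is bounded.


a₁ = 9, a₂ = 9/4, a₃ = 9/9, ...
0 < aₙ ≤ 9 for all n ≥ 1
The sequence IS bounded

Bounded (0 < aₙ ≤ 9)


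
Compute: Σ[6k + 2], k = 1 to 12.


Σ(6k+2) = 6·Σk + 2·n
= 6·78 + 2·12
= 468 + 24 = 492

Σ = 492


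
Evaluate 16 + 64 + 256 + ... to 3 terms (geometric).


Sₙ = 16×(4^3 - 1)/(4 - 1)
= 16×(64 - 1)/3
= 16×63/3
= 336

S_3 = 336


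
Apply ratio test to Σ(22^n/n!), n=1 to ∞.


aₙ = 22^n/n!
a_{n+1}/aₙ = 22^(n+1)/(n+1)! × n!/22^n
= 22/(n+1)
L = lim(n→∞) 22/(n+1) = 0
L < 1 → series CONVERGES

Converges (ratio test: L = 0 < 1)


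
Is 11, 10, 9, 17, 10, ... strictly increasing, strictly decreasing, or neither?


Differences: -1, -1, 8, -7
Difference at position 3 is +8 (> 0) but position 1 is -1 (< 0) — sequence both rises and falls
→ NOT monotonic

Not monotonic


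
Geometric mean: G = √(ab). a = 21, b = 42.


GM = √(21×42) = √882 = 29.6985

GM = 29.6985


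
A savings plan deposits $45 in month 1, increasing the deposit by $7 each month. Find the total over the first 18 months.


aₙ = 45 + (18-1)×7 = 164
Sₙ = n(a₁+aₙ)/2 = 18×(45+164)/2
= 18×209/2 = 1881

S_18 = 1881


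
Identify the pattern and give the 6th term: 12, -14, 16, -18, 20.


Pattern: alternating sign, magnitude arithmetic (d=2)
Terms: 12, -14, 16, -18, 20
Next term = -22

Next term = -22


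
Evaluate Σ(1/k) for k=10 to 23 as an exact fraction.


Σₖ₌10^23 1/k = 1/10 + 1/11 + 1/12 + ... + 1/23
= 4847307929/5354228880
≈ 0.9053

Sum = 4847307929/5354228880 ≈ 0.9053


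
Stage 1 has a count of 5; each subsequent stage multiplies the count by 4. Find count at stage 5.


aₙ = a₁·r^(n-1)
= 5×4^4
= 5×256
= 1280

a_5 = 1280


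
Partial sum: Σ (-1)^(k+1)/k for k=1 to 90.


S = 1 - 1/2 + 1/3 - 1/4 + 1/5 - 1/6 + 1/7 - 1/8 ± ...
= 0.6876
(Full series converges to +ln(2) ≈ +0.6931)

S_90 = 0.6876


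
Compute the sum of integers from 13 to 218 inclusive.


Σₖ₌13^218 k = Σₖ₌₁^218 k − Σₖ₌₁^12 k
= 218·219/2 − 12·13/2
= 23871 − 78 = 23793

Σk = 23793


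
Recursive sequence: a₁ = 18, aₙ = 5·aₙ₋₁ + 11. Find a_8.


Computing step by step:
a_1 = 18
a_2 = 101
a_3 = 516
a_4 = 2591
a_5 = 12966
a_6 = 64841
a_7 = 324216
a_8 = 1621091


a_8 = 1621091


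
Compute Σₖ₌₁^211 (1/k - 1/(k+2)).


Telescoping with gap 2: two head and two tail terms survive.
= (1 + 1/2) - (1/212 + 1/213)
= 3/2 - 1/212 - 1/213 = 67309/45156

Sum = 67309/45156


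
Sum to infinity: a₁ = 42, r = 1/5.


S∞ = a₁/(1-r) = 42/(1 - 1/5)
= 42/(4/5)
= 105/2

S∞ = 105/2


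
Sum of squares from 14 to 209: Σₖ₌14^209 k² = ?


Σₖ₌14^209 k² = Σₖ₌₁^209 k² − Σₖ₌₁^13 k²
= 209·210·419/6 − 13·14·27/6
= 3064985 − 819 = 3064166

Σk² = 3064166


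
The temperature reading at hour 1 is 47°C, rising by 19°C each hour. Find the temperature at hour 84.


aₙ = a₁ + (n-1)d
= 47 + (84-1)×19
= 47 + 1577
= 1624

a_84 = 1624


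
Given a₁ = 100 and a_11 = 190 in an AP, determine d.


d = (aₙ - a₁)/(n-1)
= (190 - 100)/(11-1)
= 90/10 = 9

d = 9


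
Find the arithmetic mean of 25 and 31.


AM = (25 + 31)/2 = 56/2 = 28

AM = 28


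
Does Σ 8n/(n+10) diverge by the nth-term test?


lim(n→∞) 8n/(n+10) = 8/1 = 8  (divide numerator and denominator by n)
lim aₙ = 8 ≠ 0 → series DIVERGES

Diverges (lim aₙ = 8 ≠ 0)


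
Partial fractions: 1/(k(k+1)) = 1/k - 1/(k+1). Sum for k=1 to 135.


1/(k(k+1)) = 1/k - 1/(k+1) (partial fractions)
Telescoping: Σ = 1 - 1/136 = 135/136

Sum = 135/136


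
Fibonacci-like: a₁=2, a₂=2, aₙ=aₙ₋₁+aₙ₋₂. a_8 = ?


Computing iteratively: 2, 2, 4, 6, 10, 16, 26, 42
a_8 = 42

a_8 = 42


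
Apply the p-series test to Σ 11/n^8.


p-series test: Σ c/n^p converges if p > 1, diverges if p ≤ 1 (constant c > 0 doesn't affect convergence).
p = 8
8 > 1 → CONVERGES

Converges (p = 8 > 1)


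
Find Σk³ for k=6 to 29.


Σₖ₌6^29 k³ = [29·30/2]² − [5·6/2]²
= 189225 − 225 = 189000

Σk³ = 189000


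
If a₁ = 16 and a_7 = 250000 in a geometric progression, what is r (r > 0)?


r^(n-1) = aₙ/a₁
r^6 = 250000/16 = 15625
r = 15625^(1/6)
= ±5; taking r > 0 gives r = 5

r = 5


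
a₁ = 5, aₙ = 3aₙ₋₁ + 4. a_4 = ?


Computing step by step:
a_1 = 5
a_2 = 19
a_3 = 61
a_4 = 187


a_4 = 187


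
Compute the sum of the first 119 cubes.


n(n+1)/2 = 119×120/2 = 7140
Σk³ = 7140² = 50979600

Σk³ = 50979600


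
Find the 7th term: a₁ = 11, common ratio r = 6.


aₙ = a₁·r^(n-1)
= 11×6^6
= 11×46656
= 513216

a_7 = 513216


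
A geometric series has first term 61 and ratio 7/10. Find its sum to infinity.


S∞ = a₁/(1-r) = 61/(1 - 7/10)
= 61/(3/10)
= 610/3

S∞ = 610/3


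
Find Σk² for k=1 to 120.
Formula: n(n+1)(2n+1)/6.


n = 120
n(n+1)(2n+1)/6 = 120×121×241/6
= 3499320/6 = 583220

Σk² = 583220


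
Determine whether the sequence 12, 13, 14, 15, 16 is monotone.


Differences: 1, 1, 1, 1
All differences > 0 → strictly INCREASING

Monotonically increasing


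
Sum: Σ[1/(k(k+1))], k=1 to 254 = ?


1/(k(k+1)) = 1/k - 1/(k+1) (partial fractions)
Telescoping: Σ = 1 - 1/255 = 254/255

Sum = 254/255


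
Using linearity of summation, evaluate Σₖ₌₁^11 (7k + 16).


Σ(7k+16) = 7·Σk + 16·n
= 7·66 + 16·11
= 462 + 176 = 638

Σ = 638


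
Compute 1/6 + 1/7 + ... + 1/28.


Σₖ₌6^28 1/k = 1/6 + 1/7 + 1/8 + ... + 1/28
= 132022249763/80313433200
≈ 1.6438

Sum = 132022249763/80313433200 ≈ 1.6438


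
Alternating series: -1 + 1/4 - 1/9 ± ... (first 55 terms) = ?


S = -1 + 1/4 - 1/9 + 1/16 - 1/25 + 1/36 - 1/49 + 1/64 ± ...
= -0.8226
(Full series converges to -π²/12 ≈ -0.8225)

S_55 = -0.8226


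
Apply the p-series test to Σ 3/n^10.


p-series test: Σ c/n^p converges if p > 1, diverges if p ≤ 1 (constant c > 0 doesn't affect convergence).
p = 10
10 > 1 → CONVERGES

Converges (p = 10 > 1)


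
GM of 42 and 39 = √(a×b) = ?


GM = √(42×39) = √1638 = 40.4722

GM = 40.4722


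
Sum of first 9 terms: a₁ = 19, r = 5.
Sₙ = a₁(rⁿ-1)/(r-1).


Sₙ = 19×(5^9 - 1)/(5 - 1)
= 19×(1953125 - 1)/4
= 19×1953124/4
= 9277339

S_9 = 9277339


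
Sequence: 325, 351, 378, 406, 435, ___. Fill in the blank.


Pattern: triangular numbers: n(n+1)/2
Terms: 325, 351, 378, 406, 435
Next term = 465

Next term = 465


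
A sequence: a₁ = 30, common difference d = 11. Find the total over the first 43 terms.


aₙ = 30 + (43-1)×11 = 492
Sₙ = n(a₁+aₙ)/2 = 43×(30+492)/2
= 43×522/2 = 11223

S_43 = 11223


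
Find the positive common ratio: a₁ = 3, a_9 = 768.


r^(n-1) = aₙ/a₁
r^8 = 768/3 = 256
r = 256^(1/8)
= ±2; taking r > 0 gives r = 2

r = 2


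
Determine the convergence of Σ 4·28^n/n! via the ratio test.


aₙ = 4·28^n/n!
a_{n+1}/aₙ = 28^(n+1)/(n+1)! × n!/28^n  (constant 4 cancels)
= 28/(n+1)
L = lim(n→∞) 28/(n+1) = 0
L < 1 → series CONVERGES

Converges (ratio test: L = 0 < 1)


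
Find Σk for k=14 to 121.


Σₖ₌14^121 k = Σₖ₌₁^121 k − Σₖ₌₁^13 k
= 121·122/2 − 13·14/2
= 7381 − 91 = 7290

Σk = 7290


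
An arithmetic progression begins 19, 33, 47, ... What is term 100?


aₙ = a₁ + (n-1)d
= 19 + (100-1)×14
= 19 + 1386
= 1405

a_100 = 1405


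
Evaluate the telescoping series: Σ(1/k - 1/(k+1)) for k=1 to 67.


Telescoping: adjacent terms cancel.
= 1/1 - 1/68
= 1 - 1/68 = 67/68

Sum = 67/68


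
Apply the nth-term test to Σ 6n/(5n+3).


lim(n→∞) 6n/(5n+3) = 6/5 = 6/5  (divide numerator and denominator by n)
lim aₙ = 6/5 ≠ 0 → series DIVERGES

Diverges (lim aₙ = 6/5 ≠ 0)


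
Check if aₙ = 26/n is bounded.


a₁ = 26, a₂ = 26/2, a₃ = 26/3, ...
0 < aₙ ≤ 26 for all n ≥ 1
Lower bound: 0, Upper bound: 26
The sequence IS bounded

Bounded (0 < aₙ ≤ 26)


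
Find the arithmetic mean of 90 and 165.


AM = (90 + 165)/2 = 255/2 = 127.5

AM = 127.5


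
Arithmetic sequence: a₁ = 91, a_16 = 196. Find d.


d = (aₙ - a₁)/(n-1)
= (196 - 91)/(16-1)
= 105/15 = 7

d = 7


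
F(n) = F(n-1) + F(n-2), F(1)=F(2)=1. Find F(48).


Fibonacci sequence: 1, 1, 2, 3, 5, 8, 13, 21, 34, 55, 89, ...
F(48) = 4807526976

F(48) = 4807526976


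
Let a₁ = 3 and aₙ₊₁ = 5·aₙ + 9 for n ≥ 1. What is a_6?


Computing step by step:
a_1 = 3
a_2 = 24
a_3 = 129
a_4 = 654
a_5 = 3279
a_6 = 16404


a_6 = 16404


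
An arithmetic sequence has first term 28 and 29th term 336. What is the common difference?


d = (aₙ - a₁)/(n-1)
= (336 - 28)/(29-1)
= 308/28 = 11

d = 11


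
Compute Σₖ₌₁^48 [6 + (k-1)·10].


aₙ = 6 + (48-1)×10 = 476
Sₙ = n(a₁+aₙ)/2 = 48×(6+476)/2
= 48×482/2 = 11568

S_48 = 11568


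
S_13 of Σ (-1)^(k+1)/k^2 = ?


S = 1 - 1/4 + 1/9 - 1/16 + 1/25 - 1/36 + 1/49 - 1/64 ± ...
= 0.8252
(Full series converges to +π²/12 ≈ +0.8225)

S_13 = 0.8252


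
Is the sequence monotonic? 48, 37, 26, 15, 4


Differences: -11, -11, -11, -11
All differences < 0 → strictly DECREASING

Monotonically decreasing


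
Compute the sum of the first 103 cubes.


n(n+1)/2 = 103×104/2 = 5356
Σk³ = 5356² = 28686736

Σk³ = 28686736


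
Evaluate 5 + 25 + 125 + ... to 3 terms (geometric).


Sₙ = 5×(5^3 - 1)/(5 - 1)
= 5×(125 - 1)/4
= 5×124/4
= 155

S_3 = 155


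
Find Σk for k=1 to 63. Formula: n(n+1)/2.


n(n+1)/2 = 63×64/2 = 4032/2 = 2016

Σk = 2016


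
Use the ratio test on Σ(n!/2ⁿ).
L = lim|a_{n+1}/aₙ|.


aₙ = n!/2^n
a_{n+1}/aₙ = (n+1)!/2^(n+1) × 2^n/n!
= (n+1)/2
L = lim(n→∞) (n+1)/2 = ∞
L > 1 → series DIVERGES

Diverges (ratio test: L = ∞ > 1)


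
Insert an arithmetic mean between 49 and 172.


AM = (49 + 172)/2 = 221/2 = 110.5

AM = 110.5


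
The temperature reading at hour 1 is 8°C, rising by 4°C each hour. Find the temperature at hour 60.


aₙ = a₁ + (n-1)d
= 8 + (60-1)×4
= 8 + 236
= 244

a_60 = 244


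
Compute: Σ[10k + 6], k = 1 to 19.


Σ(10k+6) = 10·Σk + 6·n
= 10·190 + 6·19
= 1900 + 114 = 2014

Σ = 2014


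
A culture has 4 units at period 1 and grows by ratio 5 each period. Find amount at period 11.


aₙ = a₁·r^(n-1)
= 4×5^10
= 4×9765625
= 39062500

a_11 = 39062500


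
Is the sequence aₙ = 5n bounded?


aₙ = 5n → as n→∞, aₙ→∞
No finite upper bound exists
The sequence is UNBOUNDED

Unbounded (aₙ → ∞ as n → ∞)


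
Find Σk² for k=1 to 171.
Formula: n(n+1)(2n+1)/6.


n = 171
n(n+1)(2n+1)/6 = 171×172×343/6
= 10088316/6 = 1681386

Σk² = 1681386


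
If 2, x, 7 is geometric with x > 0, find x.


GM = √(2×7) = √14 = 3.7417

GM = 3.7417


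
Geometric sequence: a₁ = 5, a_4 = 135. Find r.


r^(n-1) = aₙ/a₁
r^3 = 135/5 = 27
r = 27^(1/3)
= 3

r = 3


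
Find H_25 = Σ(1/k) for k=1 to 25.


H_25 = 1/1 + 1/2 + 1/3 + ... + 1/25
= 34052522467/8923714800
≈ 3.816

H_25 = 34052522467/8923714800 ≈ 3.816


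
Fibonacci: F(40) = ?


Fibonacci sequence: 1, 1, 2, 3, 5, 8, 13, 21, 34, 55, 89, ...
F(40) = 102334155

F(40) = 102334155


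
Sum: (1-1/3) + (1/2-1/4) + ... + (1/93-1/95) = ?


Telescoping with gap 2: two head and two tail terms survive.
= (1 + 1/2) - (1/94 + 1/95)
= 3/2 - 1/94 - 1/95 = 6603/4465

Sum = 6603/4465


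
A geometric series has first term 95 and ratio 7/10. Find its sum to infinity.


S∞ = a₁/(1-r) = 95/(1 - 7/10)
= 95/(3/10)
= 950/3

S∞ = 950/3


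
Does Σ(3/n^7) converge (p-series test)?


p-series test: Σ c/n^p converges if p > 1, diverges if p ≤ 1 (constant c > 0 doesn't affect convergence).
p = 7
7 > 1 → CONVERGES

Converges (p = 7 > 1)


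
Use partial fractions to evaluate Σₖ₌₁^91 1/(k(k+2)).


1/(k(k+2)) = (1/2)·(1/k - 1/(k+2)) (partial fractions)
Telescoping: Σ = (1/2)·(1 + 1/2 - 1/92 - 1/93) = 12649/17112

Sum = 12649/17112


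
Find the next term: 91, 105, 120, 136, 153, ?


Pattern: triangular numbers: n(n+1)/2
Terms: 91, 105, 120, 136, 153
Next term = 171

Next term = 171


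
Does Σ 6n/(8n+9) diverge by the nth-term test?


lim(n→∞) 6n/(8n+9) = 6/8 = 3/4  (divide numerator and denominator by n)
lim aₙ = 3/4 ≠ 0 → series DIVERGES

Diverges (lim aₙ = 3/4 ≠ 0)


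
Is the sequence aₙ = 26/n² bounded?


a₁ = 26, a₂ = 26/4, a₃ = 26/9, ...
0 < aₙ ≤ 26 for all n ≥ 1
The sequence IS bounded

Bounded (0 < aₙ ≤ 26)


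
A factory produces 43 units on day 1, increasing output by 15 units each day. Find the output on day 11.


aₙ = a₁ + (n-1)d
= 43 + (11-1)×15
= 43 + 150
= 193

a_11 = 193


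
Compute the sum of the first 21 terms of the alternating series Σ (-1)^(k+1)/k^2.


S = 1 - 1/4 + 1/9 - 1/16 + 1/25 - 1/36 + 1/49 - 1/64 ± ...
= 0.8235
(Full series converges to +π²/12 ≈ +0.8225)

S_21 = 0.8235


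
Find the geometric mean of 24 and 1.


GM = √(24×1) = √24 = 4.899

GM = 4.899


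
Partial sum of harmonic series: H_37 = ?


H_37 = 1/1 + 1/2 + 1/3 + ... + 1/37
= 2040798836801833/485721041551200
≈ 4.2016

H_37 = 2040798836801833/485721041551200 ≈ 4.2016


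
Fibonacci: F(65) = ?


Fibonacci sequence: 1, 1, 2, 3, 5, 8, 13, 21, 34, 55, 89, ...
F(65) = 17167680177565

F(65) = 17167680177565


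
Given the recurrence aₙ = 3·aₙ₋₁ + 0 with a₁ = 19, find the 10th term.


Computing step by step:
a_1 = 19
a_2 = 57
a_3 = 171
a_4 = 513
a_5 = 1539
a_6 = 4617
a_7 = 13851
a_8 = 41553
a_9 = 124659
a_10 = 373977


a_10 = 373977


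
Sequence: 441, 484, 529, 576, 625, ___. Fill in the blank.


Pattern: perfect squares: n²
Terms: 441, 484, 529, 576, 625
Next term = 676

Next term = 676


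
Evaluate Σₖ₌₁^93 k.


n(n+1)/2 = 93×94/2 = 8742/2 = 4371

Σk = 4371


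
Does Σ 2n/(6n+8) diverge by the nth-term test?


lim(n→∞) 2n/(6n+8) = 2/6 = 1/3  (divide numerator and denominator by n)
lim aₙ = 1/3 ≠ 0 → series DIVERGES

Diverges (lim aₙ = 1/3 ≠ 0)


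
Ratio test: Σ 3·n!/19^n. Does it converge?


aₙ = 3·n!/19^n
a_{n+1}/aₙ = (n+1)!/19^(n+1) × 19^n/n!  (constant 3 cancels)
= (n+1)/19
L = lim(n→∞) (n+1)/19 = ∞
L > 1 → series DIVERGES

Diverges (ratio test: L = ∞ > 1)


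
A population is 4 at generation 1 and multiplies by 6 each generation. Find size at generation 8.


aₙ = a₁·r^(n-1)
= 4×6^7
= 4×279936
= 1119744

a_8 = 1119744


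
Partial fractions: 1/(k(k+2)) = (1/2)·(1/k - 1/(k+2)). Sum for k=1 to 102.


1/(k(k+2)) = (1/2)·(1/k - 1/(k+2)) (partial fractions)
Telescoping: Σ = (1/2)·(1 + 1/2 - 1/103 - 1/104) = 15861/21424

Sum = 15861/21424
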